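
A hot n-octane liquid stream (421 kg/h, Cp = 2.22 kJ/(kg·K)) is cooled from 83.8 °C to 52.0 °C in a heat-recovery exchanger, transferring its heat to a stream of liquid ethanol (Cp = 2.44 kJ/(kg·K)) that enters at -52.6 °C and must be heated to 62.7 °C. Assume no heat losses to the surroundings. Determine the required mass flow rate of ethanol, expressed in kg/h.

Heat released by hot stream: Q = 421 × 2.22 × (83.8 − 52.0) = 29721 kJ/h
Energy balance on cold side (adiabatic exchanger): Q = ṁ_c·Cp_c·(T_c,out − T_c,in)
ṁ_c = 29721 / [2.44 × (62.7 − -52.6)] = 105.64 kg/h

ṁ_c = 106 kg/h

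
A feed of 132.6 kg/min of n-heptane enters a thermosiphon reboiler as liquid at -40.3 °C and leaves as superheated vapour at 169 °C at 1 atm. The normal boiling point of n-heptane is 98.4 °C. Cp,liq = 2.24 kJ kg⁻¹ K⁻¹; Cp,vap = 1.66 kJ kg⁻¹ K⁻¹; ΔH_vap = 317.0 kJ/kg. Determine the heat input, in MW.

Q = 1.65 MW

liquid -40.3→98.4 °C: 310.69 kJ/kg
vaporisation at 98.4 °C: 317 kJ/kg
vapour 98.4→169 °C: 117.2 kJ/kg
Δh = 310.69 + 317 + 117.2 = 744.88 kJ/kg
Q = ṁ·Δh = 132.6 kg/min × 744.88 kJ/kg = 98772 kJ/min
|Q| = 1646.2 kW = 1.6462 MW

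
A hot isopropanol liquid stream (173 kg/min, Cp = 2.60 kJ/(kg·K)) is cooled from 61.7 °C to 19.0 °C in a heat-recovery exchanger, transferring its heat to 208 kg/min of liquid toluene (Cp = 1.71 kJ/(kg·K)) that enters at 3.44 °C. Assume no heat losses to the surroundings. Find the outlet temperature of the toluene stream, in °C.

T_c,out = 57.4 °C

Heat released by hot stream: Q = 173 × 2.60 × (61.7 − 19.0) = 19206 kJ/min
Energy balance on cold side (adiabatic exchanger): Q = ṁ_c·Cp_c·(T_c,out − T_c,in)
T_c,out = 3.44 + 19206/(208 × 1.71) = 57.439 °C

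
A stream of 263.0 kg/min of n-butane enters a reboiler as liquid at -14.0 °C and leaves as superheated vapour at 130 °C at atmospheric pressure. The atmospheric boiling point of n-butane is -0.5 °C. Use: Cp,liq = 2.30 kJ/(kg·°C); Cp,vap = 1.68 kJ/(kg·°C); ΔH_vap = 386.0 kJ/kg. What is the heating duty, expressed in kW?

Q = 2790 kW

liquid -14.0→-0.5 °C: 31.05 kJ/kg
vaporisation at -0.5 °C: 386 kJ/kg
vapour -0.5→130 °C: 219.24 kJ/kg
Δh = 31.05 + 386 + 219.24 = 636.29 kJ/kg
Q = ṁ·Δh = 263.0 kg/min × 636.29 kJ/kg = 167340 kJ/min
|Q| = 2789.1 kW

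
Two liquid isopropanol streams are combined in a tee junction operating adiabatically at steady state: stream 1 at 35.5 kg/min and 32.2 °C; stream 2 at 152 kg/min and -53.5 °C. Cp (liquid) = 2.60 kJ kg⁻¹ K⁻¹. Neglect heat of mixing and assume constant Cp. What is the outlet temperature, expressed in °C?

T_out = -37.3 °C

Energy balance with Q = 0: Σ ṁᵢCp,ᵢ(T_out − Tᵢ) = 0
Σ ṁᵢCp,ᵢTᵢ = 35.5×2.60×32.2 + 152×2.60×-53.5 = -18171
Σ ṁᵢCp,ᵢ = 35.5×2.60 + 152×2.60 = 487.5
T_out = -18171 / 487.5 = -37.274 °C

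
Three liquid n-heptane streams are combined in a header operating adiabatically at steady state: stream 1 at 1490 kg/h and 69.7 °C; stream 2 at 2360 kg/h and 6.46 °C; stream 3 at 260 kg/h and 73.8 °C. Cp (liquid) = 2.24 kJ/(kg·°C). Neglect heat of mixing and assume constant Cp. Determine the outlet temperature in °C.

T_out = 33.6 °C

No heat crosses the boundary, so H_out = H_in.
T_out = Σ ṁᵢCp,ᵢTᵢ / Σ ṁᵢCp,ᵢ
      = 309760 / 9206.4 = 33.646 °C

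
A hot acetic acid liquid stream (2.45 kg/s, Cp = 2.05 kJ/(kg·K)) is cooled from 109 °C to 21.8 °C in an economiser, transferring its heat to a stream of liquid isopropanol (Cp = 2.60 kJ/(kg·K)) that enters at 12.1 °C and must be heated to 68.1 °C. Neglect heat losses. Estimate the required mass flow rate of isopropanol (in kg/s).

Heat released by hot stream: Q = 2.45 × 2.05 × (109 − 21.8) = 437.96 kJ/s
Energy balance on cold side (adiabatic exchanger): Q = ṁ_c·Cp_c·(T_c,out − T_c,in)
ṁ_c = 437.96 / [2.60 × (68.1 − 12.1)] = 3.008 kg/s

ṁ_c = 3.01 kg/s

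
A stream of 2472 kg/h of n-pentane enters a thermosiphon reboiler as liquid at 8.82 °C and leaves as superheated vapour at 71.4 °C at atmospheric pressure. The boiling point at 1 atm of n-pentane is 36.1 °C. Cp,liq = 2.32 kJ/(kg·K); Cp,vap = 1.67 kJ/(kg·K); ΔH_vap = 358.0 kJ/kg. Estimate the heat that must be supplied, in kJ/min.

liquid 8.82→36.1 °C: 63.29 kJ/kg
vaporisation at 36.1 °C: 358 kJ/kg
vapour 36.1→71.4 °C: 58.951 kJ/kg
Δh = 63.29 + 358 + 58.951 = 480.24 kJ/kg
Q = ṁ·Δh = 2472 kg/h × 480.24 kJ/kg = 1.1872e+06 kJ/h
|Q| = 329.77 kW = 19786 kJ/min

Q = 19800 kJ/min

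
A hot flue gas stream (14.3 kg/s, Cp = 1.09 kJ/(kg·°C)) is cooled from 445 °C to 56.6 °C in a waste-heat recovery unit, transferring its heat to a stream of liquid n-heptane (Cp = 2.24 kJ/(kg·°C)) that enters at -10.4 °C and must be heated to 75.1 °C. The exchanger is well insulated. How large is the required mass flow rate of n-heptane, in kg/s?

Heat released by hot stream: Q = 14.3 × 1.09 × (445 − 56.6) = 6054 kJ/s
Energy balance on cold side (adiabatic exchanger): Q = ṁ_c·Cp_c·(T_c,out − T_c,in)
ṁ_c = 6054 / [2.24 × (75.1 − -10.4)] = 31.61 kg/s

ṁ_c = 31.6 kg/s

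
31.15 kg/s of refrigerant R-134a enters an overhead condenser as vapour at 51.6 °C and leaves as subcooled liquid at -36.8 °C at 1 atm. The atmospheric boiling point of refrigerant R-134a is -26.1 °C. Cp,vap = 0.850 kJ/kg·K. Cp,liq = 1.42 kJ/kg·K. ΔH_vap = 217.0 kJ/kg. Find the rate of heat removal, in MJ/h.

Q_c = 33400 MJ/h

vapour 51.6→-26.1 °C: -66.045 kJ/kg
condensation at -26.1 °C: -217 kJ/kg
liquid -26.1→-36.8 °C: -15.194 kJ/kg
Δh = -66.045 + -217 + -15.194 = -298.24 kJ/kg
Q = ṁ·Δh = 31.15 kg/s × -298.24 kJ/kg = -9290.1 kJ/s
|Q| = 9290.1 kW = 33445 MJ/h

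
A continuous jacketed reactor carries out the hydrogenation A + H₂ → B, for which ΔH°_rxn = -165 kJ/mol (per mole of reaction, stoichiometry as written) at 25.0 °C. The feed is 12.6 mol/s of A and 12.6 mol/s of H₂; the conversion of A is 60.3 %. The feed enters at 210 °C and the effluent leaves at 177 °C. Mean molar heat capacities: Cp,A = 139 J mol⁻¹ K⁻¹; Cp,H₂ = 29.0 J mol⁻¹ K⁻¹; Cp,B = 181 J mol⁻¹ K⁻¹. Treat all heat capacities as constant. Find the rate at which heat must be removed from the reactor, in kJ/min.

Extent of reaction ξ = 0.603 × 12.6 = 7.5978 mol/s
Reaction term: ξ·ΔH°_rxn = 7.5978 × -165 = -1253.6 kJ/s
Sensible, feed 210→25 °C: -391.61 kJ/s
Outlet flows (mol/s): A 5.0022, H₂ 5.0022, B 7.5978
Sensible, products 25→177 °C: 336.77 kJ/s
Q = ΔH = -1308.5 kJ/s = -1308.5 kW
Heat removed = 78509 kJ/min

Q_out = 78500 kJ/min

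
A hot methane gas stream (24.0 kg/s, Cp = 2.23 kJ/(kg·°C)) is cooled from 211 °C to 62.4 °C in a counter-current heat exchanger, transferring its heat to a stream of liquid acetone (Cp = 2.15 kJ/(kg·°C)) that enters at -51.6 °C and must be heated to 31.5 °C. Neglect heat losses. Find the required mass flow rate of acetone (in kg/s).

Heat released by hot stream: Q = 24.0 × 2.23 × (211 − 62.4) = 7953.1 kJ/s
Energy balance on cold side (adiabatic exchanger): Q = ṁ_c·Cp_c·(T_c,out − T_c,in)
ṁ_c = 7953.1 / [2.15 × (31.5 − -51.6)] = 44.514 kg/s

ṁ_c = 44.5 kg/s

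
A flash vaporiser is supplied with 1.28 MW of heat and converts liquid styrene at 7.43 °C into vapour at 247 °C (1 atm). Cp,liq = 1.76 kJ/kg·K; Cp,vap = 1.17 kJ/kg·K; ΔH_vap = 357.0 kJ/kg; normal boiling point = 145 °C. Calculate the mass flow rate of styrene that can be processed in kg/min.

Δh = 1.76×(145−7.43) + 357.0 + 1.17×(247−145) = 718.46 kJ/kg
Q = 1.28 MW = 1280 kJ/s = 76800 kJ/min
ṁ = Q/Δh = 76800 / 718.46 = 106.89 kg/min

ṁ = 107 kg/min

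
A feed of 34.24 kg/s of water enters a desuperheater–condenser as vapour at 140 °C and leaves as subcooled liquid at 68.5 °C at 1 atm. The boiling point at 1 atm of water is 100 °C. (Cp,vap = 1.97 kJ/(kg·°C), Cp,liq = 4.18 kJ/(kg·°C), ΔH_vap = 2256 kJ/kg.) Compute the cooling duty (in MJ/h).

Q_c = 304000 MJ/h

vapour 140→100 °C: -78.8 kJ/kg
condensation at 100 °C: -2256 kJ/kg
liquid 100→68.5 °C: -131.67 kJ/kg
Δh = -78.8 + -2256 + -131.67 = -2466.5 kJ/kg
Q = ṁ·Δh = 34.24 kg/s × -2466.5 kJ/kg = -84452 kJ/s
|Q| = 84452 kW = 304030 MJ/h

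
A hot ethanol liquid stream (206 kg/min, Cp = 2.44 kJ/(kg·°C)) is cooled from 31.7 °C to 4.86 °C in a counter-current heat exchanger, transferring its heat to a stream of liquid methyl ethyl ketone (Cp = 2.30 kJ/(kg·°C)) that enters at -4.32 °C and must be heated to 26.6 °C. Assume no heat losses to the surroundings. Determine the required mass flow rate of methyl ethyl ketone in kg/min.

ṁ_c = 190 kg/min

Heat released by hot stream: Q = 206 × 2.44 × (31.7 − 4.86) = 13491 kJ/min
Energy balance on cold side (adiabatic exchanger): Q = ṁ_c·Cp_c·(T_c,out − T_c,in)
ṁ_c = 13491 / [2.30 × (26.6 − -4.32)] = 189.7 kg/min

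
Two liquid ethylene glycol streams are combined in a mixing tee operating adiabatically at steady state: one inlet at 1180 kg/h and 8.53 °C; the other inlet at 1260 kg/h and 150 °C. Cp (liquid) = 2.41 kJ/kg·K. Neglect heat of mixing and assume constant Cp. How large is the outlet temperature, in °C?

T_out = 81.6 °C

No heat crosses the boundary, so H_out = H_in.
Σ ṁᵢCp,ᵢTᵢ = 1180×2.41×8.53 + 1260×2.41×150 = 479750
Σ ṁᵢCp,ᵢ = 1180×2.41 + 1260×2.41 = 5880.4
T_out = 479750 / 5880.4 = 81.584 °C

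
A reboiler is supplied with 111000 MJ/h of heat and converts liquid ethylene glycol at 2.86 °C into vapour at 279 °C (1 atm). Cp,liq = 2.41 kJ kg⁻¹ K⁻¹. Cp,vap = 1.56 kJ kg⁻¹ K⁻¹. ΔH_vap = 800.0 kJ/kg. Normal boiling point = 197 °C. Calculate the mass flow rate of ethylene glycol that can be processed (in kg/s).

ṁ = 22.1 kg/s

Δh = 2.41×(197−2.86) + 800.0 + 1.56×(279−197) = 1395.8 kJ/kg
Q = 111000 MJ/h = 30833 kJ/s = 30833 kJ/s
ṁ = Q/Δh = 30833 / 1395.8 = 22.09 kg/s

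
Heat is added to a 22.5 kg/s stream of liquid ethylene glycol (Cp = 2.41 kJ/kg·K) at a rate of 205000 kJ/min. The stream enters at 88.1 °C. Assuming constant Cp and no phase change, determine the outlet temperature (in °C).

Q = 205000 kJ/min = 3416.7 kJ/s
ΔT = Q/(ṁ·Cp) = 3416.7/(22.5×2.41) = 63.009 K
T_out = 88.1 + 63.009 = 151.11 °C

T_out = 151 °C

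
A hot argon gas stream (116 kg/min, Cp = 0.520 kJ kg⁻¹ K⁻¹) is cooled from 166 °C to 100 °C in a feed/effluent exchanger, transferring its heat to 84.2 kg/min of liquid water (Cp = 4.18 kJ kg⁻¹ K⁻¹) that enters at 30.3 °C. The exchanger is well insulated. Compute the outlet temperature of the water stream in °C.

Heat released by hot stream: Q = 116 × 0.520 × (166 − 100) = 3981.1 kJ/min
Energy balance on cold side (adiabatic exchanger): Q = ṁ_c·Cp_c·(T_c,out − T_c,in)
T_c,out = 30.3 + 3981.1/(84.2 × 4.18) = 41.611 °C

T_c,out = 41.6 °C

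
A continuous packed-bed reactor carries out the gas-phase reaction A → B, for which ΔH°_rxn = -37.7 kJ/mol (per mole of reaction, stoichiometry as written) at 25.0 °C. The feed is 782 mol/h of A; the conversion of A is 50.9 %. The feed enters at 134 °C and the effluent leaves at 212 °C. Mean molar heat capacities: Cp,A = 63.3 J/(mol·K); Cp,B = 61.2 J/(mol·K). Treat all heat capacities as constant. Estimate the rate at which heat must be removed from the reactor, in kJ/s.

Q_out = 3.14 kJ/s

Extent of reaction ξ = 0.509 × 782 = 398.04 mol/h
Reaction term: ξ·ΔH°_rxn = 398.04 × -37.7 = -15006 kJ/h
Sensible, feed 134→25 °C: -5395.6 kJ/h
Outlet flows (mol/h): A 383.96, B 398.04
Sensible, products 25→212 °C: 9100.3 kJ/h
Q = ΔH = -11301 kJ/h = -3.1392 kW
Heat removed = 3.1392 kJ/s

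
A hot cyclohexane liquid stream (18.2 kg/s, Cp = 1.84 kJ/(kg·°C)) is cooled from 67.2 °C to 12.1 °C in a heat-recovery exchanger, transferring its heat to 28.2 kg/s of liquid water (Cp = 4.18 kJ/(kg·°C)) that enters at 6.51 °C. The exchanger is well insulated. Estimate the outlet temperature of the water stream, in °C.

T_c,out = 22.2 °C

Heat released by hot stream: Q = 18.2 × 1.84 × (67.2 − 12.1) = 1845.2 kJ/s
Energy balance on cold side (adiabatic exchanger): Q = ṁ_c·Cp_c·(T_c,out − T_c,in)
T_c,out = 6.51 + 1845.2/(28.2 × 4.18) = 22.164 °C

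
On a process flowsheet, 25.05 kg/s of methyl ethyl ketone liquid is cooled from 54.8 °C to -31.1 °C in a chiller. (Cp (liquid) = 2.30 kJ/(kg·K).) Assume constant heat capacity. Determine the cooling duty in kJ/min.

Q = ṁ·Cp·ΔT = 25.05 × 2.30 × (-31.1 − 54.8) = -4949.1 kJ/s
Cooling duty = 296950 kJ/min

Q_c = 297000 kJ/min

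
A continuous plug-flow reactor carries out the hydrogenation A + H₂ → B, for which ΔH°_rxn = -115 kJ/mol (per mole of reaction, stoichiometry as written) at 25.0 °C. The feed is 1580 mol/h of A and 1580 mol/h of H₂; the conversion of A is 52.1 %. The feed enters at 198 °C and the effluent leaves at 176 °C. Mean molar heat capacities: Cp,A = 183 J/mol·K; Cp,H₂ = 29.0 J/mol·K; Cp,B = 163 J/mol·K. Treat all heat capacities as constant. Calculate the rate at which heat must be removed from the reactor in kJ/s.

Q_out = 30.0 kJ/s

Extent of reaction ξ = 0.521 × 1580 = 823.18 mol/h
Reaction term: ξ·ΔH°_rxn = 823.18 × -115 = -94666 kJ/h
Sensible, feed 198→25 °C: -57948 kJ/h
Outlet flows (mol/h): A 756.82, H₂ 756.82, B 823.18
Sensible, products 25→176 °C: 44488 kJ/h
Q = ΔH = -108130 kJ/h = -30.035 kW
Heat removed = 30.035 kJ/s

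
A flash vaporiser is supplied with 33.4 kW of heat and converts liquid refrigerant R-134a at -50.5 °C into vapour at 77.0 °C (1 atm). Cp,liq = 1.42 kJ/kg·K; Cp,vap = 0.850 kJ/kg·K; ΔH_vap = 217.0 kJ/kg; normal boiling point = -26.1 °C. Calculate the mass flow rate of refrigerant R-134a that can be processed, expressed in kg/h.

ṁ = 354 kg/h

Δh = 1.42×(-26.1−-50.5) + 217.0 + 0.850×(77.0−-26.1) = 339.28 kJ/kg
Q = 33.4 kW = 33.4 kJ/s = 120240 kJ/h
ṁ = Q/Δh = 120240 / 339.28 = 354.39 kg/h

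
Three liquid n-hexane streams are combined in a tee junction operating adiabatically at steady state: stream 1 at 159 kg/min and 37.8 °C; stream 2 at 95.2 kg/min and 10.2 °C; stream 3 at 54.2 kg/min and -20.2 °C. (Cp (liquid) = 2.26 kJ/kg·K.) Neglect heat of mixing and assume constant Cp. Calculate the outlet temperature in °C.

T_out = 19.1 °C

Energy balance with Q = 0: Σ ṁᵢCp,ᵢ(T_out − Tᵢ) = 0
Σ ṁᵢCp,ᵢTᵢ = 159×2.26×37.8 + 95.2×2.26×10.2 + 54.2×2.26×-20.2 = 13303
Σ ṁᵢCp,ᵢ = 159×2.26 + 95.2×2.26 + 54.2×2.26 = 696.98
T_out = 13303 / 696.98 = 19.087 °C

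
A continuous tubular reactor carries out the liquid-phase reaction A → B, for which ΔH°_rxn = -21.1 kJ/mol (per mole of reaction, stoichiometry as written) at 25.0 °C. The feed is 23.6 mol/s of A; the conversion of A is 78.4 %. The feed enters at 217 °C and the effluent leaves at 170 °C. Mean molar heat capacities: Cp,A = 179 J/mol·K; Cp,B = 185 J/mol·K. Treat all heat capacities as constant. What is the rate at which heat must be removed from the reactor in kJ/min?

Q_out = 34400 kJ/min

Extent of reaction ξ = 0.784 × 23.6 = 18.502 mol/s
Reaction term: ξ·ΔH°_rxn = 18.502 × -21.1 = -390.4 kJ/s
Sensible, feed 217→25 °C: -811.08 kJ/s
Outlet flows (mol/s): A 5.0976, B 18.502
Sensible, products 25→170 °C: 628.64 kJ/s
Q = ΔH = -572.85 kJ/s = -572.85 kW
Heat removed = 34371 kJ/min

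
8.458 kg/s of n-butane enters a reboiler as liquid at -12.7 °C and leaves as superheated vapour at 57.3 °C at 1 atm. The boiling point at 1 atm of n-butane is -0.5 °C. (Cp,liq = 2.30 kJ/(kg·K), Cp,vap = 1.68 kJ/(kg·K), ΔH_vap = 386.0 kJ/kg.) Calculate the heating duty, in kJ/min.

Q = 259000 kJ/min

liquid -12.7→-0.5 °C: 28.06 kJ/kg
vaporisation at -0.5 °C: 386 kJ/kg
vapour -0.5→57.3 °C: 97.104 kJ/kg
Δh = 28.06 + 386 + 97.104 = 511.16 kJ/kg
Q = ṁ·Δh = 8.458 kg/s × 511.16 kJ/kg = 4323.4 kJ/s
|Q| = 4323.4 kW = 259410 kJ/min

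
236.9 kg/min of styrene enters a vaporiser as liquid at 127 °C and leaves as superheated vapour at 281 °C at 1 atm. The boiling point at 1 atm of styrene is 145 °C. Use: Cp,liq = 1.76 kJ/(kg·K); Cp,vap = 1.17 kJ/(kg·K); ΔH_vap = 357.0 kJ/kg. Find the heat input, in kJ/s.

Q = 2160 kJ/s

liquid 127→145 °C: 31.68 kJ/kg
vaporisation at 145 °C: 357 kJ/kg
vapour 145→281 °C: 159.12 kJ/kg
Δh = 31.68 + 357 + 159.12 = 547.8 kJ/kg
Q = ṁ·Δh = 236.9 kg/min × 547.8 kJ/kg = 129770 kJ/min
|Q| = 2162.9 kW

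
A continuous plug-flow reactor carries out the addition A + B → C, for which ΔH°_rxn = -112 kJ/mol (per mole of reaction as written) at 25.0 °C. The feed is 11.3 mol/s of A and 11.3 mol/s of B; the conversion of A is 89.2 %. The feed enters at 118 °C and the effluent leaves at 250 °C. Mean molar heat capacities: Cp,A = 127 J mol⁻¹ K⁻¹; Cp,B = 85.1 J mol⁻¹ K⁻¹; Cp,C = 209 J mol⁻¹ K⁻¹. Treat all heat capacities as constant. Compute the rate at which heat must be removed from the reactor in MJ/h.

Extent of reaction ξ = 0.892 × 11.3 = 10.08 mol/s
Reaction term: ξ·ΔH°_rxn = 10.08 × -112 = -1128.9 kJ/s
Sensible, feed 118→25 °C: -222.9 kJ/s
Outlet flows (mol/s): A 1.2204, B 1.2204, C 10.08
Sensible, products 25→250 °C: 532.23 kJ/s
Q = ΔH = -819.58 kJ/s = -819.58 kW
Heat removed = 2950.5 MJ/h

Q_out = 2950 MJ/h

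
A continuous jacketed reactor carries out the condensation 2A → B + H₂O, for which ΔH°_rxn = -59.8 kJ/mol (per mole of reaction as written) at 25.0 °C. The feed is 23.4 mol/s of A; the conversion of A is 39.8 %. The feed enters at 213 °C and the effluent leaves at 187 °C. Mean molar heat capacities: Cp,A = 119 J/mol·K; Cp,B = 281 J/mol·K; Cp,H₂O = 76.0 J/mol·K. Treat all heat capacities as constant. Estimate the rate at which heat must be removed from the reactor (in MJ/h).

Extent of reaction ξ = 0.398 × 23.4 / 2 = 4.6566 mol/s
Reaction term: ξ·ΔH°_rxn = 4.6566 × -59.8 = -278.46 kJ/s
Sensible, feed 213→25 °C: -523.5 kJ/s
Outlet flows (mol/s): A 14.087, B 4.6566, H₂O 4.6566
Sensible, products 25→187 °C: 540.88 kJ/s
Q = ΔH = -261.09 kJ/s = -261.09 kW
Heat removed = 939.94 MJ/h

Q_out = 940 MJ/h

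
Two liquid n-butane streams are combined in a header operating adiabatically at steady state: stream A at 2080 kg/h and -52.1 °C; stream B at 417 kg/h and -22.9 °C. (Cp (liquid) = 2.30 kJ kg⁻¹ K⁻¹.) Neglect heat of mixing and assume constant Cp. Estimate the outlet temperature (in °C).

Energy balance with Q = 0: Σ ṁᵢCp,ᵢ(T_out − Tᵢ) = 0
T_out = Σ ṁᵢCp,ᵢTᵢ / Σ ṁᵢCp,ᵢ
      = -271210 / 5743.1 = -47.224 °C

T_out = -47.2 °C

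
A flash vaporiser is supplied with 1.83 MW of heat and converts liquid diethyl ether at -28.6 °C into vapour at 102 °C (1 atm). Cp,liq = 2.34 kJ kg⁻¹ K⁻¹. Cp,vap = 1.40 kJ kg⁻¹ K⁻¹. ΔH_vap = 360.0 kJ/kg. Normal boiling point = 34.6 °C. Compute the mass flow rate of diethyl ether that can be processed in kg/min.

ṁ = 182 kg/min

Δh = 2.34×(34.6−-28.6) + 360.0 + 1.40×(102−34.6) = 602.25 kJ/kg
Q = 1.83 MW = 1830 kJ/s = 109800 kJ/min
ṁ = Q/Δh = 109800 / 602.25 = 182.32 kg/min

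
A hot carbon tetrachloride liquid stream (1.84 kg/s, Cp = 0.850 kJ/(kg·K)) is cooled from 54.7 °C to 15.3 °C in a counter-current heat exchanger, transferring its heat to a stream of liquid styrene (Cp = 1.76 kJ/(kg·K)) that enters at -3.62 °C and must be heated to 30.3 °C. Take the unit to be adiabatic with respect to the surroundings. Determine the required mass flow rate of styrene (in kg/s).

Heat released by hot stream: Q = 1.84 × 0.850 × (54.7 − 15.3) = 61.622 kJ/s
Energy balance on cold side (adiabatic exchanger): Q = ṁ_c·Cp_c·(T_c,out − T_c,in)
ṁ_c = 61.622 / [1.76 × (30.3 − -3.62)] = 1.0322 kg/s

ṁ_c = 1.03 kg/s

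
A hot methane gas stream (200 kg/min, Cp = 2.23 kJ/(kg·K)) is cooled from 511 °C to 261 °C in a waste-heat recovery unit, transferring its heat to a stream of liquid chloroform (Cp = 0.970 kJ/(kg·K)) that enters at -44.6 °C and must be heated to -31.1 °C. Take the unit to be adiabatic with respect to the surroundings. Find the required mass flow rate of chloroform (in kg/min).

ṁ_c = 8510 kg/min

Heat released by hot stream: Q = 200 × 2.23 × (511 − 261) = 111500 kJ/min
Energy balance on cold side (adiabatic exchanger): Q = ṁ_c·Cp_c·(T_c,out − T_c,in)
ṁ_c = 111500 / [0.970 × (-31.1 − -44.6)] = 8514.7 kg/min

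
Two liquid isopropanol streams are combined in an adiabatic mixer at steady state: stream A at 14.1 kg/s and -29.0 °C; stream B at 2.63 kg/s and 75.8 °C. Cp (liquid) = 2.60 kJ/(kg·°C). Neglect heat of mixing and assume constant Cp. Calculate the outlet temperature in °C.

Energy balance with Q = 0: Σ ṁᵢCp,ᵢ(T_out − Tᵢ) = 0
T_out = Σ ṁᵢCp,ᵢTᵢ / Σ ṁᵢCp,ᵢ
      = -544.82 / 43.498 = -12.525 °C

T_out = -12.5 °C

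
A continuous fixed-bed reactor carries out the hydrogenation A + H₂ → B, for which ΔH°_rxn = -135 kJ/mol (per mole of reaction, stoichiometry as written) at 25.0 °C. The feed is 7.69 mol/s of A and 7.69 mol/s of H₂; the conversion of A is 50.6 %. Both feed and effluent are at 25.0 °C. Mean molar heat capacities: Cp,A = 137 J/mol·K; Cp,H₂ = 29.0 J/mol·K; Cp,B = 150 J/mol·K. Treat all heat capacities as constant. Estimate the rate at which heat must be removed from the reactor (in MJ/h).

Extent of reaction ξ = 0.506 × 7.69 = 3.8911 mol/s
Reaction term: ξ·ΔH°_rxn = 3.8911 × -135 = -525.3 kJ/s
Q = ΔH = -525.3 kJ/s = -525.3 kW
Heat removed = 1891.1 MJ/h

Q_out = 1890 MJ/h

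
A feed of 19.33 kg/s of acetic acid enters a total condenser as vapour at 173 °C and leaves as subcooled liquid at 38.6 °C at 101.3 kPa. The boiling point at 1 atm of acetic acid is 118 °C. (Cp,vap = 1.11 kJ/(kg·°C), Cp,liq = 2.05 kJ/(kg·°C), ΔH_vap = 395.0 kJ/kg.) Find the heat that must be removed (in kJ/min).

vapour 173→118 °C: -61.05 kJ/kg
condensation at 118 °C: -395 kJ/kg
liquid 118→38.6 °C: -162.77 kJ/kg
Δh = -61.05 + -395 + -162.77 = -618.82 kJ/kg
Q = ṁ·Δh = 19.33 kg/s × -618.82 kJ/kg = -11962 kJ/s
|Q| = 11962 kW = 717710 kJ/min

Q_c = 718000 kJ/min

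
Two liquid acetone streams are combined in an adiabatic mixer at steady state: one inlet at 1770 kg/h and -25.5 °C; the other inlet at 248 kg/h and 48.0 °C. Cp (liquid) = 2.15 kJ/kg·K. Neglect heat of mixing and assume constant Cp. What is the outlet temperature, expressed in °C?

T_out = -16.5 °C

Adiabatic, steady state ⇒ Σ ṁᵢCp,ᵢ(T_out − Tᵢ) = 0
Σ ṁᵢCp,ᵢTᵢ = 1770×2.15×-25.5 + 248×2.15×48.0 = -71447
Σ ṁᵢCp,ᵢ = 1770×2.15 + 248×2.15 = 4338.7
T_out = -71447 / 4338.7 = -16.467 °C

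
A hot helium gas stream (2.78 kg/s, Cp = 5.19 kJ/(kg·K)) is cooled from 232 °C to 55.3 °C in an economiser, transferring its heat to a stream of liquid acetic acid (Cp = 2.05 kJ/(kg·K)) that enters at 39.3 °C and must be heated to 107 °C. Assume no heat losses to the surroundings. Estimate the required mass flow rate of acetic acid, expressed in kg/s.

ṁ_c = 18.4 kg/s

Heat released by hot stream: Q = 2.78 × 5.19 × (232 − 55.3) = 2549.5 kJ/s
Energy balance on cold side (adiabatic exchanger): Q = ṁ_c·Cp_c·(T_c,out − T_c,in)
ṁ_c = 2549.5 / [2.05 × (107 − 39.3)] = 18.37 kg/s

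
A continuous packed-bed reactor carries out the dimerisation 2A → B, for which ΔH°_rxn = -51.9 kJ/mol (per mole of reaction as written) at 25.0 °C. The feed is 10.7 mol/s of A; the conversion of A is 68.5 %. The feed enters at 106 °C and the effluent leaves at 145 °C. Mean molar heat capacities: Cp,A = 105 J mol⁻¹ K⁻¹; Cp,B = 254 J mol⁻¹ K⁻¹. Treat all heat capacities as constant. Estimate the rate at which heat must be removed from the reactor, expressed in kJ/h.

Extent of reaction ξ = 0.685 × 10.7 / 2 = 3.6648 mol/s
Reaction term: ξ·ΔH°_rxn = 3.6648 × -51.9 = -190.2 kJ/s
Sensible, feed 106→25 °C: -91.004 kJ/s
Outlet flows (mol/s): A 3.3705, B 3.6648
Sensible, products 25→145 °C: 154.17 kJ/s
Q = ΔH = -127.03 kJ/s = -127.03 kW
Heat removed = 457320 kJ/h

Q_out = 457000 kJ/h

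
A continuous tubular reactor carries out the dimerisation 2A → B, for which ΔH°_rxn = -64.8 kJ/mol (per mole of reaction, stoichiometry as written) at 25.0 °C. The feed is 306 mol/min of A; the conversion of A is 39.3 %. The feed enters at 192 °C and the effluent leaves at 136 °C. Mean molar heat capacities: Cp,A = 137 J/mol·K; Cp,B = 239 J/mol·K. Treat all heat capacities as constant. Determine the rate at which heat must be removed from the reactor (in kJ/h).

Q_out = 389000 kJ/h

Extent of reaction ξ = 0.393 × 306 / 2 = 60.129 mol/min
Reaction term: ξ·ΔH°_rxn = 60.129 × -64.8 = -3896.4 kJ/min
Sensible, feed 192→25 °C: -7001 kJ/min
Outlet flows (mol/min): A 185.74, B 60.129
Sensible, products 25→136 °C: 4419.7 kJ/min
Q = ΔH = -6477.6 kJ/min = -107.96 kW
Heat removed = 388660 kJ/h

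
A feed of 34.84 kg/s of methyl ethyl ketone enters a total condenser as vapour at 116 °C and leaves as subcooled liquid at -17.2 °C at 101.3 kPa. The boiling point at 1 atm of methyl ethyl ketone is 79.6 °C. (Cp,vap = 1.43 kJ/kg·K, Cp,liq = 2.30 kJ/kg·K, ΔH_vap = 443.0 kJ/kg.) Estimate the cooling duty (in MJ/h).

Q_c = 90000 MJ/h

vapour 116→79.6 °C: -52.052 kJ/kg
condensation at 79.6 °C: -443 kJ/kg
liquid 79.6→-17.2 °C: -222.64 kJ/kg
Δh = -52.052 + -443 + -222.64 = -717.69 kJ/kg
Q = ṁ·Δh = 34.84 kg/s × -717.69 kJ/kg = -25004 kJ/s
|Q| = 25004 kW = 90016 MJ/h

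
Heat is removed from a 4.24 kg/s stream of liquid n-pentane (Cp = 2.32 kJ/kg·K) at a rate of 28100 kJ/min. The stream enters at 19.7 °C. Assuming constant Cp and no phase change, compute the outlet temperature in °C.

T_out = -27.9 °C

Q = 28100 kJ/min = 468.33 kJ/s
ΔT = Q/(ṁ·Cp) = 468.33/(4.24×2.32) = 47.61 K
T_out = 19.7 − 47.61 = -27.91 °C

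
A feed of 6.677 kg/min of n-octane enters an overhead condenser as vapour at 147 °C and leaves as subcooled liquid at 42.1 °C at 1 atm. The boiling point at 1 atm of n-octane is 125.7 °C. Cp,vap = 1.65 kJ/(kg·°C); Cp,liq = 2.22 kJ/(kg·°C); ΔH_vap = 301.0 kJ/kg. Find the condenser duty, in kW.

vapour 147→125.7 °C: -35.145 kJ/kg
condensation at 125.7 °C: -301 kJ/kg
liquid 125.7→42.1 °C: -185.59 kJ/kg
Δh = -35.145 + -301 + -185.59 = -521.74 kJ/kg
Q = ṁ·Δh = 6.677 kg/min × -521.74 kJ/kg = -3483.6 kJ/min
|Q| = 58.061 kW

Q_c = 58.1 kW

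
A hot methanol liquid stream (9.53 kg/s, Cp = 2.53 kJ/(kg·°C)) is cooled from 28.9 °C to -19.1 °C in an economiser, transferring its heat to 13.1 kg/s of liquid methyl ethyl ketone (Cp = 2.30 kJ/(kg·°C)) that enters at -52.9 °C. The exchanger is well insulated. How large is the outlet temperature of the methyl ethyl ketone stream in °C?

Heat released by hot stream: Q = 9.53 × 2.53 × (28.9 − -19.1) = 1157.3 kJ/s
Energy balance on cold side (adiabatic exchanger): Q = ṁ_c·Cp_c·(T_c,out − T_c,in)
T_c,out = -52.9 + 1157.3/(13.1 × 2.30) = -14.489 °C

T_c,out = -14.5 °C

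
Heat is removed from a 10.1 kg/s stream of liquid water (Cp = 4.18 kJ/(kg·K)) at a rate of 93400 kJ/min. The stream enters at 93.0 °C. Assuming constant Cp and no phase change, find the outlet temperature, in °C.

T_out = 56.1 °C

Q = 93400 kJ/min = 1556.7 kJ/s
ΔT = Q/(ṁ·Cp) = 1556.7/(10.1×4.18) = 36.872 K
T_out = 93.0 − 36.872 = 56.128 °C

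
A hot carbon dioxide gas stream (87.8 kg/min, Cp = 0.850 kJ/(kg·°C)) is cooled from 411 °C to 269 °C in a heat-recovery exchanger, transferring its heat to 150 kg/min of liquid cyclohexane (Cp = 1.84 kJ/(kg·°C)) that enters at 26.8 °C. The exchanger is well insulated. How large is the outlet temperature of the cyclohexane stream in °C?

Heat released by hot stream: Q = 87.8 × 0.850 × (411 − 269) = 10597 kJ/min
Energy balance on cold side (adiabatic exchanger): Q = ṁ_c·Cp_c·(T_c,out − T_c,in)
T_c,out = 26.8 + 10597/(150 × 1.84) = 65.197 °C

T_c,out = 65.2 °C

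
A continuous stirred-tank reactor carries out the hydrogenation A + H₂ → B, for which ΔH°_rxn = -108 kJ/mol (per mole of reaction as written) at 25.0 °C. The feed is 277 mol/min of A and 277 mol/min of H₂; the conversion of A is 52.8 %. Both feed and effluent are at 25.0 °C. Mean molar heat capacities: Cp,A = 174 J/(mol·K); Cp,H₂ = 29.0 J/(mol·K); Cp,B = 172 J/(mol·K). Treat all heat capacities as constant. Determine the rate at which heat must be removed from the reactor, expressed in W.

Q_out = 263000 W

Extent of reaction ξ = 0.528 × 277 = 146.26 mol/min
Reaction term: ξ·ΔH°_rxn = 146.26 × -108 = -15796 kJ/min
Q = ΔH = -15796 kJ/min = -263.26 kW
Heat removed = 263260 W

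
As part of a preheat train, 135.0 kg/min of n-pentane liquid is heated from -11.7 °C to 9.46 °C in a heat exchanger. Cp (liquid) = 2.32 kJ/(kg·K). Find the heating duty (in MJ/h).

Q = ṁ·Cp·ΔT = 135.0 × 2.32 × (9.46 − -11.7) = 6627.3 kJ/min
Converting: 6627.3 / 60 s = 110.46 kW
Heating duty = 397.64 MJ/h

Q = 398 MJ/h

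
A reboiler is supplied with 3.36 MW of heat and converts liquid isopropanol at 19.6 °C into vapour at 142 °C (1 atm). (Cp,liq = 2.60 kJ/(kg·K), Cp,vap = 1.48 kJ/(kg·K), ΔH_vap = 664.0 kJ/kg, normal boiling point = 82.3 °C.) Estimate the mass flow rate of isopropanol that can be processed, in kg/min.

Δh = 2.60×(82.3−19.6) + 664.0 + 1.48×(142−82.3) = 915.38 kJ/kg
Q = 3.36 MW = 3360 kJ/s = 201600 kJ/min
ṁ = Q/Δh = 201600 / 915.38 = 220.24 kg/min

ṁ = 220 kg/min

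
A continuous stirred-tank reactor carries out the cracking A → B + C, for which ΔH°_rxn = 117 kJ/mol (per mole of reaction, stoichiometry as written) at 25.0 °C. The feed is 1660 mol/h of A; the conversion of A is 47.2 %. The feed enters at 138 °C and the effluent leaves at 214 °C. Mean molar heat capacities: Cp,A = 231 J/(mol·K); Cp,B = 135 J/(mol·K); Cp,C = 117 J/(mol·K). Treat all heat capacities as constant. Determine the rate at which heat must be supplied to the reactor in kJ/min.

Extent of reaction ξ = 0.472 × 1660 = 783.52 mol/h
Reaction term: ξ·ΔH°_rxn = 783.52 × 117 = 91672 kJ/h
Sensible, feed 138→25 °C: -43331 kJ/h
Outlet flows (mol/h): A 876.48, B 783.52, C 783.52
Sensible, products 25→214 °C: 75584 kJ/h
Q = ΔH = 123920 kJ/h = 34.423 kW
Heat supplied = 2065.4 kJ/min

Q_in = 2070 kJ/min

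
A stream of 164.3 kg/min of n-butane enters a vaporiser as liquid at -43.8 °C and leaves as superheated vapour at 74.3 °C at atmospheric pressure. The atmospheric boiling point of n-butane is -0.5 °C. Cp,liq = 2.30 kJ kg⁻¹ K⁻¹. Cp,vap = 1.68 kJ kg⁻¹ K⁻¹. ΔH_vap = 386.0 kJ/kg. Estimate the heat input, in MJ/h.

Q = 6030 MJ/h

liquid -43.8→-0.5 °C: 99.59 kJ/kg
vaporisation at -0.5 °C: 386 kJ/kg
vapour -0.5→74.3 °C: 125.66 kJ/kg
Δh = 99.59 + 386 + 125.66 = 611.25 kJ/kg
Q = ṁ·Δh = 164.3 kg/min × 611.25 kJ/kg = 100430 kJ/min
|Q| = 1673.8 kW = 6025.7 MJ/h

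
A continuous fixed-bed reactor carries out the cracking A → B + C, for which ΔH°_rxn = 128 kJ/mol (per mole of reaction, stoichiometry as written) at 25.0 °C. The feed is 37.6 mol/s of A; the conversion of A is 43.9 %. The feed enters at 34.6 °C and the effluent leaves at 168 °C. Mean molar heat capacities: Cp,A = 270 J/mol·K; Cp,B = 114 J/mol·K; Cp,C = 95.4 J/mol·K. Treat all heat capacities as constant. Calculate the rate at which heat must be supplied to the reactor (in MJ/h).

Extent of reaction ξ = 0.439 × 37.6 = 16.506 mol/s
Reaction term: ξ·ΔH°_rxn = 16.506 × 128 = 2112.8 kJ/s
Sensible, feed 34.6→25 °C: -97.459 kJ/s
Outlet flows (mol/s): A 21.094, B 16.506, C 16.506
Sensible, products 25→168 °C: 1308.7 kJ/s
Q = ΔH = 3324.1 kJ/s = 3324.1 kW
Heat supplied = 11967 MJ/h

Q_in = 12000 MJ/h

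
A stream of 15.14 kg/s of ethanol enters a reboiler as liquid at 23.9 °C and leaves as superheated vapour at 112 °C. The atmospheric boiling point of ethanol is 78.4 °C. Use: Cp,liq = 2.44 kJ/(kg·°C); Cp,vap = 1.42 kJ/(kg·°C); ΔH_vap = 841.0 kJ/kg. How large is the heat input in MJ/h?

Q = 55700 MJ/h

liquid 23.9→78.4 °C: 132.98 kJ/kg
vaporisation at 78.4 °C: 841 kJ/kg
vapour 78.4→112 °C: 47.712 kJ/kg
Δh = 132.98 + 841 + 47.712 = 1021.7 kJ/kg
Q = ṁ·Δh = 15.14 kg/s × 1021.7 kJ/kg = 15468 kJ/s
|Q| = 15468 kW = 55686 MJ/h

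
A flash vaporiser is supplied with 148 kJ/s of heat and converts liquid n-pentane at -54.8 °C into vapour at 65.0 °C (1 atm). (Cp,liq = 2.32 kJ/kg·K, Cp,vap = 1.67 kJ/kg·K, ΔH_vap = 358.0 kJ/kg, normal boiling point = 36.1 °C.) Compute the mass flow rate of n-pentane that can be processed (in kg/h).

Δh = 2.32×(36.1−-54.8) + 358.0 + 1.67×(65.0−36.1) = 617.15 kJ/kg
Q = 148 kJ/s = 148 kJ/s = 532800 kJ/h
ṁ = Q/Δh = 532800 / 617.15 = 863.32 kg/h

ṁ = 863 kg/h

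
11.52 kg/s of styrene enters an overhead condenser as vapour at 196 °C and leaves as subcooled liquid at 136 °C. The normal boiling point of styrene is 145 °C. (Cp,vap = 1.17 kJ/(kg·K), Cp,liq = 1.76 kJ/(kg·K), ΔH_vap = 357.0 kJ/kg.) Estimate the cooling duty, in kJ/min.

vapour 196→145 °C: -59.67 kJ/kg
condensation at 145 °C: -357 kJ/kg
liquid 145→136 °C: -15.84 kJ/kg
Δh = -59.67 + -357 + -15.84 = -432.51 kJ/kg
Q = ṁ·Δh = 11.52 kg/s × -432.51 kJ/kg = -4982.5 kJ/s
|Q| = 4982.5 kW = 298950 kJ/min

Q_c = 299000 kJ/min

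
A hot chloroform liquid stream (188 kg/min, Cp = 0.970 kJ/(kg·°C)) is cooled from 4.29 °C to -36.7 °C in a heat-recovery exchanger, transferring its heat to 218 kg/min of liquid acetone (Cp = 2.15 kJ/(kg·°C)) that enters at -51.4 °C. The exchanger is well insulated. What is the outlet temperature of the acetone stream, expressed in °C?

T_c,out = -35.5 °C

Heat released by hot stream: Q = 188 × 0.970 × (4.29 − -36.7) = 7474.9 kJ/min
Energy balance on cold side (adiabatic exchanger): Q = ṁ_c·Cp_c·(T_c,out − T_c,in)
T_c,out = -51.4 + 7474.9/(218 × 2.15) = -35.452 °C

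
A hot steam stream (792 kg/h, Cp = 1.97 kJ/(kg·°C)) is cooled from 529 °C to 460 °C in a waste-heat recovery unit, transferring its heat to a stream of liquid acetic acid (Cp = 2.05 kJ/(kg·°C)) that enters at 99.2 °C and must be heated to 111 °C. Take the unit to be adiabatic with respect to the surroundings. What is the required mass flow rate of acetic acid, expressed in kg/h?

ṁ_c = 4450 kg/h

Heat released by hot stream: Q = 792 × 1.97 × (529 − 460) = 107660 kJ/h
Energy balance on cold side (adiabatic exchanger): Q = ṁ_c·Cp_c·(T_c,out − T_c,in)
ṁ_c = 107660 / [2.05 × (111 − 99.2)] = 4450.5 kg/h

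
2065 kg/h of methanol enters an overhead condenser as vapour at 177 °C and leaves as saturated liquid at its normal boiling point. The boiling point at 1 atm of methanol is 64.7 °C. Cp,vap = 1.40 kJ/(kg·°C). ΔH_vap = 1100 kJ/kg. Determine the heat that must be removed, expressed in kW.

Q_c = 721 kW

vapour 177→64.7 °C: -157.22 kJ/kg
condensation at 64.7 °C: -1100 kJ/kg
Δh = -157.22 + -1100 = -1257.2 kJ/kg
Q = ṁ·Δh = 2065 kg/h × -1257.2 kJ/kg = -2.5962e+06 kJ/h
|Q| = 721.16 kW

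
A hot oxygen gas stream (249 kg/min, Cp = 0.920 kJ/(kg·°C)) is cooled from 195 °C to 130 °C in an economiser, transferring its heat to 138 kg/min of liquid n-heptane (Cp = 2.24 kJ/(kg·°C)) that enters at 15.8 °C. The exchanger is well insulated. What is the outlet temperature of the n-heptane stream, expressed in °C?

Heat released by hot stream: Q = 249 × 0.920 × (195 − 130) = 14890 kJ/min
Energy balance on cold side (adiabatic exchanger): Q = ṁ_c·Cp_c·(T_c,out − T_c,in)
T_c,out = 15.8 + 14890/(138 × 2.24) = 63.97 °C

T_c,out = 64.0 °C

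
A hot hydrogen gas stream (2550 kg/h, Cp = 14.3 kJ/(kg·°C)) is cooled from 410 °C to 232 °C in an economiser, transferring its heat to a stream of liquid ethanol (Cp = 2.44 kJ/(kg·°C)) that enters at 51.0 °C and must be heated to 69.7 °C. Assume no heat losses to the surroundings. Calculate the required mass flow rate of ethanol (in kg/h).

Heat released by hot stream: Q = 2550 × 14.3 × (410 − 232) = 6.4908e+06 kJ/h
Energy balance on cold side (adiabatic exchanger): Q = ṁ_c·Cp_c·(T_c,out − T_c,in)
ṁ_c = 6.4908e+06 / [2.44 × (69.7 − 51.0)] = 142250 kg/h

ṁ_c = 142000 kg/h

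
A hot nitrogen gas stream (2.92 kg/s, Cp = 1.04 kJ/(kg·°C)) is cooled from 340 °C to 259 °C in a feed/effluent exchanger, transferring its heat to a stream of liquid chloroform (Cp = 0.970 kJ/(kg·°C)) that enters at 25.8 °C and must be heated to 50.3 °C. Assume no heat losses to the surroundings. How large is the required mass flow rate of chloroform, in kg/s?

Heat released by hot stream: Q = 2.92 × 1.04 × (340 − 259) = 245.98 kJ/s
Energy balance on cold side (adiabatic exchanger): Q = ṁ_c·Cp_c·(T_c,out − T_c,in)
ṁ_c = 245.98 / [0.970 × (50.3 − 25.8)] = 10.351 kg/s

ṁ_c = 10.4 kg/s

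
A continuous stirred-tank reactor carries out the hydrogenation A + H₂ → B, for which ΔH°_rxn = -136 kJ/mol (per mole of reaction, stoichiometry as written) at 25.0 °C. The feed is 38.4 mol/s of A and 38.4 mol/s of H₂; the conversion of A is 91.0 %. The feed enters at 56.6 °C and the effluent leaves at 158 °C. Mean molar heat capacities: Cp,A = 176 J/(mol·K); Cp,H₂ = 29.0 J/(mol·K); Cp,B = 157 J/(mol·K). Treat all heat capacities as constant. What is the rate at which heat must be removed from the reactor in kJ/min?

Extent of reaction ξ = 0.910 × 38.4 = 34.944 mol/s
Reaction term: ξ·ΔH°_rxn = 34.944 × -136 = -4752.4 kJ/s
Sensible, feed 56.6→25 °C: -248.76 kJ/s
Outlet flows (mol/s): A 3.456, H₂ 3.456, B 34.944
Sensible, products 25→158 °C: 823.89 kJ/s
Q = ΔH = -4177.2 kJ/s = -4177.2 kW
Heat removed = 250630 kJ/min

Q_out = 251000 kJ/min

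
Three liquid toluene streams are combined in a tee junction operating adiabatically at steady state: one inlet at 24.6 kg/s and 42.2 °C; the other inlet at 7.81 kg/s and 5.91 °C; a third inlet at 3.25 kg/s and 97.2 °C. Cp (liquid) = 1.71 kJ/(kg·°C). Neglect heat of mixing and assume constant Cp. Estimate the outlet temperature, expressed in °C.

No heat crosses the boundary, so H_out = H_in.
T_out = Σ ṁᵢCp,ᵢTᵢ / Σ ṁᵢCp,ᵢ
      = 2394.3 / 60.979 = 39.265 °C

T_out = 39.3 °C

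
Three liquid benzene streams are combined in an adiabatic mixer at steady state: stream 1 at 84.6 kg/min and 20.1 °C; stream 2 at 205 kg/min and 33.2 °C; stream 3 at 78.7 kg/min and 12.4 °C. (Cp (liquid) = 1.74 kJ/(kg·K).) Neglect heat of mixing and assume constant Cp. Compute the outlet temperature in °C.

T_out = 25.7 °C

Energy balance with Q = 0: Σ ṁᵢCp,ᵢ(T_out − Tᵢ) = 0
T_out = Σ ṁᵢCp,ᵢTᵢ / Σ ṁᵢCp,ᵢ
      = 16499 / 640.84 = 25.746 °C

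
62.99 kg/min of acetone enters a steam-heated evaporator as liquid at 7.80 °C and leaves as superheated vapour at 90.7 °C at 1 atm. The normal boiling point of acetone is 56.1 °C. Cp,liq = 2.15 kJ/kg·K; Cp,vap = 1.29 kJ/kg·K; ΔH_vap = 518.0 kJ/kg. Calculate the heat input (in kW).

Q = 700 kW

liquid 7.80→56.1 °C: 103.84 kJ/kg
vaporisation at 56.1 °C: 518 kJ/kg
vapour 56.1→90.7 °C: 44.634 kJ/kg
Δh = 103.84 + 518 + 44.634 = 666.48 kJ/kg
Q = ṁ·Δh = 62.99 kg/min × 666.48 kJ/kg = 41982 kJ/min
|Q| = 699.69 kW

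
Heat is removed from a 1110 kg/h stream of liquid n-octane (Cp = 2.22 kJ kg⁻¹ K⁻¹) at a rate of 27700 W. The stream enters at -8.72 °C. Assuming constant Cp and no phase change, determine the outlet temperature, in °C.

Q = 27700 W = 99720 kJ/h
ΔT = Q/(ṁ·Cp) = 99720/(1110×2.22) = 40.467 K
T_out = -8.72 − 40.467 = -49.187 °C

T_out = -49.2 °C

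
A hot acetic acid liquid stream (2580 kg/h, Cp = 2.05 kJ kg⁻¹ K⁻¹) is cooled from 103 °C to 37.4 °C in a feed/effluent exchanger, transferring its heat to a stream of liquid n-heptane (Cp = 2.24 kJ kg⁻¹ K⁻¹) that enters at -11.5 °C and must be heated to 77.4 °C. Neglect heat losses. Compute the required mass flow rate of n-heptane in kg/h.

Heat released by hot stream: Q = 2580 × 2.05 × (103 − 37.4) = 346960 kJ/h
Energy balance on cold side (adiabatic exchanger): Q = ṁ_c·Cp_c·(T_c,out − T_c,in)
ṁ_c = 346960 / [2.24 × (77.4 − -11.5)] = 1742.3 kg/h

ṁ_c = 1740 kg/h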